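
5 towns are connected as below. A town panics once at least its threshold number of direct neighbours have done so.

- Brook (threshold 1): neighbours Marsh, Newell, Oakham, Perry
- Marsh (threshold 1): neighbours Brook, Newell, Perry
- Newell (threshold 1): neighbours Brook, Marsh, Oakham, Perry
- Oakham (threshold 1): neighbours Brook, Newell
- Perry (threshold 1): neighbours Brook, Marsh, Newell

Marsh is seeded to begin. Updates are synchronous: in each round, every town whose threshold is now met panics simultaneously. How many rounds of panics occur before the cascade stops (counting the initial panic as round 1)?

3

Round 1 — Marsh panics (initial).
Round 2 — checking thresholds:
  Brook: 1 of 4 neighbours ≥ 1, panics.
  Newell: 1 of 4 neighbours ≥ 1, panics.
  Perry: 1 of 3 neighbours ≥ 1, panics.
Round 3 — checking thresholds:
  Oakham: 2 of 2 neighbours ≥ 1, panics.
Round 4 — no new panics; cascade stops.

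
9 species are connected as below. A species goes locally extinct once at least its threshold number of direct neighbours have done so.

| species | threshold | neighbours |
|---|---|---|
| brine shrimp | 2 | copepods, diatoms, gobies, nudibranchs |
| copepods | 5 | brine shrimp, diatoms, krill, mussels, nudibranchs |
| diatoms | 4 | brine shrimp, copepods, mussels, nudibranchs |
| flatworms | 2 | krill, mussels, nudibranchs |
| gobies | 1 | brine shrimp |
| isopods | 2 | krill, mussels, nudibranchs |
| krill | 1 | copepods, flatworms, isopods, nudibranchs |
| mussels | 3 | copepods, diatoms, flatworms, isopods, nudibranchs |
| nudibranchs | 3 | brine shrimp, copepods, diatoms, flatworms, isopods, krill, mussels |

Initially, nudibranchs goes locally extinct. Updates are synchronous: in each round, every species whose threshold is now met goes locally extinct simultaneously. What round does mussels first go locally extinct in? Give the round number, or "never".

4

Round 1 — nudibranchs goes locally extinct (initial).
Round 2 — checking thresholds:
  brine shrimp: 1 of 4 neighbours < 2, below threshold.
  copepods: 1 of 5 neighbours < 5, below threshold.
  diatoms: 1 of 4 neighbours < 4, below threshold.
  flatworms: 1 of 3 neighbours < 2, below threshold.
  isopods: 1 of 3 neighbours < 2, below threshold.
  krill: 1 of 4 neighbours ≥ 1, goes locally extinct.
  mussels: 1 of 5 neighbours < 3, below threshold.
Round 3 — checking thresholds:
  brine shrimp: 1 of 4 neighbours < 2, below threshold.
  copepods: 2 of 5 neighbours < 5, below threshold.
  diatoms: 1 of 4 neighbours < 4, below threshold.
  flatworms: 2 of 3 neighbours ≥ 2, goes locally extinct.
  isopods: 2 of 3 neighbours ≥ 2, goes locally extinct.
  mussels: 1 of 5 neighbours < 3, below threshold.
Round 4 — checking thresholds:
  brine shrimp: 1 of 4 neighbours < 2, below threshold.
  copepods: 2 of 5 neighbours < 5, below threshold.
  diatoms: 1 of 4 neighbours < 4, below threshold.
  mussels: 3 of 5 neighbours ≥ 3, goes locally extinct.
Round 5 — no new extinctions; cascade stops.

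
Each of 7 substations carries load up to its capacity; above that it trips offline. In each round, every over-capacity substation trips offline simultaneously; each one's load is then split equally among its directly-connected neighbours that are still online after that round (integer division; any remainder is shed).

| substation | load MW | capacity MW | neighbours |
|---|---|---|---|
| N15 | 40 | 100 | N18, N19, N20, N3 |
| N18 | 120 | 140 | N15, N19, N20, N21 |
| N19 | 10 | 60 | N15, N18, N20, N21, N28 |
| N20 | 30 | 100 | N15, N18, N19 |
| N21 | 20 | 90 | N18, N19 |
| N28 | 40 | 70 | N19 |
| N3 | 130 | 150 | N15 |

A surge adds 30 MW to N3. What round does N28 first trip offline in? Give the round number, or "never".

never

Round 1 — N3 at 160 > 150. N3 trips offline.
  N3 sheds 160 MW to N15: 160 each.
    N15: 40+160 = 200 > 100
Round 2 — N15 trips offline.
  N15 sheds 200 MW to N18, N19, N20: 66 each (2 lost).
    N18: 120+66 = 186 > 140
    N19: 10+66 = 76 > 60
    N20: 30+66 = 96 ≤ 100
Round 3 — N18, N19 trip offline.
  N18 sheds 186 MW to N20, N21: 93 each.
    N20: 96+93 = 189 > 100
    N21: 20+93 = 113 > 90
  N19 sheds 76 MW to N20, N21, N28: 25 each (1 lost).
    N20: 189+25 = 214 > 100
    N21: 113+25 = 138 > 90
    N28: 40+25 = 65 ≤ 70
Round 4 — N20, N21 trip offline.
  N20 sheds 214 MW: no online neighbours, lost.
  N21 sheds 138 MW: no online neighbours, lost.
No further trips.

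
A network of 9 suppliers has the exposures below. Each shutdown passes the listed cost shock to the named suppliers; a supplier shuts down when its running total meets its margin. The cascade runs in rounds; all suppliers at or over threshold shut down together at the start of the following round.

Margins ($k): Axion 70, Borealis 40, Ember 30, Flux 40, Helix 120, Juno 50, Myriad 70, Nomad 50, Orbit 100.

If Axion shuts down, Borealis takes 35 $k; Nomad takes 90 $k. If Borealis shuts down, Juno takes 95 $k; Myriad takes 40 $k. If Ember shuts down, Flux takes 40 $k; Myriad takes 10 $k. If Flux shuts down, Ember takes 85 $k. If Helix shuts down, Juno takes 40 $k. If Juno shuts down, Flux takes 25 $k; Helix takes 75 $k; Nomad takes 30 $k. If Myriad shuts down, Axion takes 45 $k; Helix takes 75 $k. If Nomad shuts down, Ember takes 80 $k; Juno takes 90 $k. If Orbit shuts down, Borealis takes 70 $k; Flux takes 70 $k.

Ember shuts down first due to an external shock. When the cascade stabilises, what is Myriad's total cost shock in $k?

Round 1 — Ember shuts down (initial).
  Flux: +40 → 40 ≥ 40
  Myriad: +10 → 10 < 70
Round 2 — Flux shuts down.
No further shutdowns.

10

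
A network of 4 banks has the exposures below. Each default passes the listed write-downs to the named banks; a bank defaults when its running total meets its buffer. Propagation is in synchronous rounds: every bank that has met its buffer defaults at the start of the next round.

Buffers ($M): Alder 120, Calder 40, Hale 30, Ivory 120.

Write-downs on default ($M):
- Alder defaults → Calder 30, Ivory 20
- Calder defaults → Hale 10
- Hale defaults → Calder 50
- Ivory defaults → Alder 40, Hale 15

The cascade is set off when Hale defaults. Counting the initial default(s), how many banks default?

2

Round 1 — Hale defaults (initial).
  Calder: +50 → 50 ≥ 40
Round 2 — Calder defaults.
No further defaults.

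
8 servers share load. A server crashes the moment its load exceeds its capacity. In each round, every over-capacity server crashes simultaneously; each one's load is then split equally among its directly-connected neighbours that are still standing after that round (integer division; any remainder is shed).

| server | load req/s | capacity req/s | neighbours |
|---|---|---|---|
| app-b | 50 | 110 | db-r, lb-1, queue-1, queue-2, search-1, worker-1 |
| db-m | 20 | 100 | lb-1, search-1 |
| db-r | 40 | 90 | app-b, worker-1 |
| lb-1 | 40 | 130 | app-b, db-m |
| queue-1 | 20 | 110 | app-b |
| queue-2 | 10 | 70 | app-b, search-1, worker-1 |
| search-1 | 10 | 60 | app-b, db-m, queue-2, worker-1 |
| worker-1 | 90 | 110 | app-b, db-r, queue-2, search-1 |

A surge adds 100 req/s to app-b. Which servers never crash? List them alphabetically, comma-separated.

Round 1 — app-b at 150 > 110. app-b crashes.
  app-b sheds 150 req/s to db-r, lb-1, queue-1, queue-2, search-1, worker-1: 25 each.
    db-r: 40+25 = 65 ≤ 90
    lb-1: 40+25 = 65 ≤ 130
    queue-1: 20+25 = 45 ≤ 110
    queue-2: 10+25 = 35 ≤ 70
    search-1: 10+25 = 35 ≤ 60
    worker-1: 90+25 = 115 > 110
Round 2 — worker-1 crashes.
  worker-1 sheds 115 req/s to db-r, queue-2, search-1: 38 each (1 lost).
    db-r: 65+38 = 103 > 90
    queue-2: 35+38 = 73 > 70
    search-1: 35+38 = 73 > 60
Round 3 — db-r, queue-2, search-1 crash.
  db-r sheds 103 req/s: no online neighbours, lost.
  queue-2 sheds 73 req/s: no online neighbours, lost.
  search-1 sheds 73 req/s to db-m: 73 each.
    db-m: 20+73 = 93 ≤ 100
No further crashes.

db-m, lb-1, queue-1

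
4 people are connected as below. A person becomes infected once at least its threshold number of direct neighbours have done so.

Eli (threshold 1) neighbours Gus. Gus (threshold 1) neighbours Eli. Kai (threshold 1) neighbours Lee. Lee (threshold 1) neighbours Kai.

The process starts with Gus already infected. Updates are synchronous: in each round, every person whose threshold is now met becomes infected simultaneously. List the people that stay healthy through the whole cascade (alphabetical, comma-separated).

Round 1 — Gus becomes infected (initial).
Round 2 — checking thresholds:
  Eli: 1 of 1 neighbours ≥ 1, becomes infected.
Round 3 — no new infections; cascade stops.

Kai, Lee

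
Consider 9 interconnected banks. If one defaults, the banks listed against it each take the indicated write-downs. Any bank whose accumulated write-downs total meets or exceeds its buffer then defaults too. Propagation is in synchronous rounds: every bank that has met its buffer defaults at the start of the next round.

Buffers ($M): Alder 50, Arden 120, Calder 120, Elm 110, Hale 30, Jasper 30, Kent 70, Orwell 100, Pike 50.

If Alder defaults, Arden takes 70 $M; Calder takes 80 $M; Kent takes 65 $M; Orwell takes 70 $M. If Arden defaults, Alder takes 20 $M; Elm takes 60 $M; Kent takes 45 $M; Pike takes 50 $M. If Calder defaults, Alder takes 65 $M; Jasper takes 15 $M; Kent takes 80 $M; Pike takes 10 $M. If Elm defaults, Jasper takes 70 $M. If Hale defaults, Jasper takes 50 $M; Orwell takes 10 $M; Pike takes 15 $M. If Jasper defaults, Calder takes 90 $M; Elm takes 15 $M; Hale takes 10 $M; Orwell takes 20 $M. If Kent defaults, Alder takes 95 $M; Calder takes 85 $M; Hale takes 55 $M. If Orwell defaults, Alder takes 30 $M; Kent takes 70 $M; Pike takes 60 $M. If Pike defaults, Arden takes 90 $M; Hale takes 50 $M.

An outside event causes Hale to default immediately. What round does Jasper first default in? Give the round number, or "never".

Round 1 — Hale defaults (initial).
  Jasper: +50 → 50 ≥ 30
  Orwell: +10 → 10 < 100
  Pike: +15 → 15 < 50
Round 2 — Jasper defaults.
  Calder: +90 → 90 < 120
  Elm: +15 → 15 < 110
  Orwell: +20 → 30 < 100
No further defaults.

2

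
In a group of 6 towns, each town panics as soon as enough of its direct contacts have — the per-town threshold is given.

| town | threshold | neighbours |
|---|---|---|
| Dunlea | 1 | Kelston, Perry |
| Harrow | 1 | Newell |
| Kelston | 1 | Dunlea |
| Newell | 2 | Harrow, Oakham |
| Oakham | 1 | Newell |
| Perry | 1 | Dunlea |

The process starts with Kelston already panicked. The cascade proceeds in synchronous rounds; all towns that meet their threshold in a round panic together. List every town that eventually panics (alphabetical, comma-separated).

Dunlea, Kelston, Perry

Round 1 — Kelston panics (initial).
Round 2 — checking thresholds:
  Dunlea: 1 of 2 neighbours ≥ 1, panics.
Round 3 — checking thresholds:
  Perry: 1 of 1 neighbours ≥ 1, panics.
Round 4 — no new panics; cascade stops.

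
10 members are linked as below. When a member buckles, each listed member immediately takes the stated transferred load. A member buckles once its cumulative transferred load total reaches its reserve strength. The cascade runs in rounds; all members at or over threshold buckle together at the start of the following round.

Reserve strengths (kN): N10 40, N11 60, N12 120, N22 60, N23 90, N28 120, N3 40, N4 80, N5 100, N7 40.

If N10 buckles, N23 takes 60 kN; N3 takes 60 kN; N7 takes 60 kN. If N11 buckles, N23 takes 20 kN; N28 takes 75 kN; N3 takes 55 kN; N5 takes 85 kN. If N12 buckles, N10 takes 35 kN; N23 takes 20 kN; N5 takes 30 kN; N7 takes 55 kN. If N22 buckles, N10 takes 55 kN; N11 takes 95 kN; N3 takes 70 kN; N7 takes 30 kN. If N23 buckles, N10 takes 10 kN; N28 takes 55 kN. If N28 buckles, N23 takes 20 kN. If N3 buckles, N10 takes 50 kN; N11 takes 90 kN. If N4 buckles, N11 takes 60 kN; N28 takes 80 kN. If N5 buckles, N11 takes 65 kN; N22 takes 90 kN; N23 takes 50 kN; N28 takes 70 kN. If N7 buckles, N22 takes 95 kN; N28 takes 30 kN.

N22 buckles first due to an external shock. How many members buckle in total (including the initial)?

Round 1 — N22 buckles (initial).
  N10: +55 → 55 ≥ 40
  N11: +95 → 95 ≥ 60
  N3: +70 → 70 ≥ 40
  N7: +30 → 30 < 40
Round 2 — N10, N11, N3 buckle.
  N23: +60+20 → 80 < 90
  N28: +75 → 75 < 120
  N5: +85 → 85 < 100
  N7: +60 → 90 ≥ 40
Round 3 — N7 buckles.
  N28: +30 → 105 < 120
No further bucklings.

5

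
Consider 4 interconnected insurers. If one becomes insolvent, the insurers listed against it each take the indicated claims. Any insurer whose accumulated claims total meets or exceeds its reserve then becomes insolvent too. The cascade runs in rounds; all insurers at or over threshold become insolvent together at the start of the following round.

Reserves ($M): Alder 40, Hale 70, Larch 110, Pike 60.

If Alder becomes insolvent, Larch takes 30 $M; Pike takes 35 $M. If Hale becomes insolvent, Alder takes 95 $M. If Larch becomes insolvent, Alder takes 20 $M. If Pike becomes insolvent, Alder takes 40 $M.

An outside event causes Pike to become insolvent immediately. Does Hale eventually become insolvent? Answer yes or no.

no

Round 1 — Pike becomes insolvent (initial).
  Alder: +40 → 40 ≥ 40
Round 2 — Alder becomes insolvent.
  Larch: +30 → 30 < 110
No further insolvencies.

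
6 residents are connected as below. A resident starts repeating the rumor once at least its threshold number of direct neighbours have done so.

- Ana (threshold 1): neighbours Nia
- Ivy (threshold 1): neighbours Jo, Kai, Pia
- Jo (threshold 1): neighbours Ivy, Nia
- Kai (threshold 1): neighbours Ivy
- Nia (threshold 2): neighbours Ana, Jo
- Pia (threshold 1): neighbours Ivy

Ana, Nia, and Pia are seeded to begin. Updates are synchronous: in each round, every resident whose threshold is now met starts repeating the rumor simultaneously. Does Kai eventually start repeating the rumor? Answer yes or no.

Round 1 — Ana, Nia, Pia start repeating the rumor (initial).
Round 2 — checking thresholds:
  Ivy: 1 of 3 neighbours ≥ 1, starts repeating the rumor.
  Jo: 1 of 2 neighbours ≥ 1, starts repeating the rumor.
Round 3 — checking thresholds:
  Kai: 1 of 1 neighbours ≥ 1, starts repeating the rumor.
Round 4 — no new spreads; cascade stops.

yes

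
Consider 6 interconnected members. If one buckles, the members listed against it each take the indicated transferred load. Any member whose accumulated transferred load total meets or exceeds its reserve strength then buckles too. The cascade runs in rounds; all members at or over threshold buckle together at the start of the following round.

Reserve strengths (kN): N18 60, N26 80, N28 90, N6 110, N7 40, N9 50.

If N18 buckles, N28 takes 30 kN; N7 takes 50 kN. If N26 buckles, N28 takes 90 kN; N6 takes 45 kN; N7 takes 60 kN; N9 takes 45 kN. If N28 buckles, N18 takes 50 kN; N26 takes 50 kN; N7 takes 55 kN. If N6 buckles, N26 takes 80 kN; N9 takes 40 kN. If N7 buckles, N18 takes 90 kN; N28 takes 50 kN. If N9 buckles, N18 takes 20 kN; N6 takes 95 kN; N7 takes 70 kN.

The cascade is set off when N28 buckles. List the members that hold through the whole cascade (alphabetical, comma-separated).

Round 1 — N28 buckles (initial).
  N18: +50 → 50 < 60
  N26: +50 → 50 < 80
  N7: +55 → 55 ≥ 40
Round 2 — N7 buckles.
  N18: +90 → 140 ≥ 60
Round 3 — N18 buckles.
No further bucklings.

N26, N6, N9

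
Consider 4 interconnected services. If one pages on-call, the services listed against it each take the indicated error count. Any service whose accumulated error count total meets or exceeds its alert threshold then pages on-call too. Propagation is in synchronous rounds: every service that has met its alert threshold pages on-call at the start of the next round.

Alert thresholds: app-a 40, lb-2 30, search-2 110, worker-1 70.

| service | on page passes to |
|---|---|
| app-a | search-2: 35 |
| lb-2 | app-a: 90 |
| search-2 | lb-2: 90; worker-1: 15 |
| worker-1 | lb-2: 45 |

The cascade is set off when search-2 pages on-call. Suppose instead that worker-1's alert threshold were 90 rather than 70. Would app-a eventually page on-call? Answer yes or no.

yes

With worker-1's alert threshold at 90:
Round 1 — search-2 pages on-call (initial).
  lb-2: +90 → 90 ≥ 30
  worker-1: +15 → 15 < 90
Round 2 — lb-2 pages on-call.
  app-a: +90 → 90 ≥ 40
Round 3 — app-a pages on-call.
No further pages.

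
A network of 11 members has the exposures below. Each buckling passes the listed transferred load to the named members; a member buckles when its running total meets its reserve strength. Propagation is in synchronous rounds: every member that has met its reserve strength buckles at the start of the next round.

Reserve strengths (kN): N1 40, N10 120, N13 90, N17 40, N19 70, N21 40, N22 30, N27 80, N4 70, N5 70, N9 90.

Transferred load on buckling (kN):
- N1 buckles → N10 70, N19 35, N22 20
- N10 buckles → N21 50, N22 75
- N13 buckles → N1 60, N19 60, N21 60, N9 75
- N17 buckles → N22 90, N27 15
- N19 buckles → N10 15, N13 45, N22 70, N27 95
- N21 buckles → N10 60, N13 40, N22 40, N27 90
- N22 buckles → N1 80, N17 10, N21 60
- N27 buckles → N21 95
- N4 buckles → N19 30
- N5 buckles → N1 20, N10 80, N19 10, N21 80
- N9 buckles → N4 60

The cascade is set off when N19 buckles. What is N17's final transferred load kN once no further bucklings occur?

10

Round 1 — N19 buckles (initial).
  N10: +15 → 15 < 120
  N13: +45 → 45 < 90
  N22: +70 → 70 ≥ 30
  N27: +95 → 95 ≥ 80
Round 2 — N22, N27 buckle.
  N1: +80 → 80 ≥ 40
  N17: +10 → 10 < 40
  N21: +60+95 → 155 ≥ 40
Round 3 — N1, N21 buckle.
  N10: +70+60 → 145 ≥ 120
  N13: +40 → 85 < 90
Round 4 — N10 buckles.
No further bucklings.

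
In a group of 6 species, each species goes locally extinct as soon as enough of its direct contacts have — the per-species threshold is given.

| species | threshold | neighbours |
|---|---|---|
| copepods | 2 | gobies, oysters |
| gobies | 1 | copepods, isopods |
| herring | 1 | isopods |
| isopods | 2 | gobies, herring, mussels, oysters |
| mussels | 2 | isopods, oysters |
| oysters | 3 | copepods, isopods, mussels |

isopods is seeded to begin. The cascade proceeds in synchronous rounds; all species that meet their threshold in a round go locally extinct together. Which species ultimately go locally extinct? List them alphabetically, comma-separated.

gobies, herring, isopods

Round 1 — isopods goes locally extinct (initial).
Round 2 — checking thresholds:
  gobies: 1 of 2 neighbours ≥ 1, goes locally extinct.
  herring: 1 of 1 neighbours ≥ 1, goes locally extinct.
  mussels: 1 of 2 neighbours < 2, below threshold.
  oysters: 1 of 3 neighbours < 3, below threshold.
Round 3 — no new extinctions; cascade stops.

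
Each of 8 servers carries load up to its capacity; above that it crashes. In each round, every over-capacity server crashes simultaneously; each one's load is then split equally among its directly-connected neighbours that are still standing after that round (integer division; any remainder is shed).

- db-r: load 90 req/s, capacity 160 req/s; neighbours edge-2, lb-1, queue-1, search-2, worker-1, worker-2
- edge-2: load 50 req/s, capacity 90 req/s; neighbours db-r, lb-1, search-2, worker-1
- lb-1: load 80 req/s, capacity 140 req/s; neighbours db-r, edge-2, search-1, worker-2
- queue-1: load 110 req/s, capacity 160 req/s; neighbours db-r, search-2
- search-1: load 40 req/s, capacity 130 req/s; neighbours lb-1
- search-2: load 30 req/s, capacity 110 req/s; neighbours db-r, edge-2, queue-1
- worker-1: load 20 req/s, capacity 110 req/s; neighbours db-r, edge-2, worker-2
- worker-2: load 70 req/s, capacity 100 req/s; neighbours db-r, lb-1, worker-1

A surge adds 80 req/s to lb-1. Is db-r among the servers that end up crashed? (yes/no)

yes

Round 1 — lb-1 at 160 > 140. lb-1 crashes.
  lb-1 sheds 160 req/s to db-r, edge-2, search-1, worker-2: 40 each.
    db-r: 90+40 = 130 ≤ 160
    edge-2: 50+40 = 90 ≤ 90
    search-1: 40+40 = 80 ≤ 130
    worker-2: 70+40 = 110 > 100
Round 2 — worker-2 crashes.
  worker-2 sheds 110 req/s to db-r, worker-1: 55 each.
    db-r: 130+55 = 185 > 160
    worker-1: 20+55 = 75 ≤ 110
Round 3 — db-r crashes.
  db-r sheds 185 req/s to edge-2, queue-1, search-2, worker-1: 46 each (1 lost).
    edge-2: 90+46 = 136 > 90
    queue-1: 110+46 = 156 ≤ 160
    search-2: 30+46 = 76 ≤ 110
    worker-1: 75+46 = 121 > 110
Round 4 — edge-2, worker-1 crash.
  edge-2 sheds 136 req/s to search-2: 136 each.
    search-2: 76+136 = 212 > 110
  worker-1 sheds 121 req/s: no online neighbours, lost.
Round 5 — search-2 crashes.
  search-2 sheds 212 req/s to queue-1: 212 each.
    queue-1: 156+212 = 368 > 160
Round 6 — queue-1 crashes.
  queue-1 sheds 368 req/s: no online neighbours, lost.
No further crashes.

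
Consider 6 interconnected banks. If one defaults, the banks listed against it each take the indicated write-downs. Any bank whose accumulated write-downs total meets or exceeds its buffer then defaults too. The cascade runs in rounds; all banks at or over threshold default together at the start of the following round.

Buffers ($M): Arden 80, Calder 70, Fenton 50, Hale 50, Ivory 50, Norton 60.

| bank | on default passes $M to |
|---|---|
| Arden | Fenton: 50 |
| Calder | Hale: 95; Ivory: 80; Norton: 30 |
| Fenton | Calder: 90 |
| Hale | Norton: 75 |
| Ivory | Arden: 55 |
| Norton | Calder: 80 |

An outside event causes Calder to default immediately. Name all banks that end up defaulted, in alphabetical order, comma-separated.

Calder, Hale, Ivory, Norton

Round 1 — Calder defaults (initial).
  Hale: +95 → 95 ≥ 50
  Ivory: +80 → 80 ≥ 50
  Norton: +30 → 30 < 60
Round 2 — Hale, Ivory default.
  Arden: +55 → 55 < 80
  Norton: +75 → 105 ≥ 60
Round 3 — Norton defaults.
No further defaults.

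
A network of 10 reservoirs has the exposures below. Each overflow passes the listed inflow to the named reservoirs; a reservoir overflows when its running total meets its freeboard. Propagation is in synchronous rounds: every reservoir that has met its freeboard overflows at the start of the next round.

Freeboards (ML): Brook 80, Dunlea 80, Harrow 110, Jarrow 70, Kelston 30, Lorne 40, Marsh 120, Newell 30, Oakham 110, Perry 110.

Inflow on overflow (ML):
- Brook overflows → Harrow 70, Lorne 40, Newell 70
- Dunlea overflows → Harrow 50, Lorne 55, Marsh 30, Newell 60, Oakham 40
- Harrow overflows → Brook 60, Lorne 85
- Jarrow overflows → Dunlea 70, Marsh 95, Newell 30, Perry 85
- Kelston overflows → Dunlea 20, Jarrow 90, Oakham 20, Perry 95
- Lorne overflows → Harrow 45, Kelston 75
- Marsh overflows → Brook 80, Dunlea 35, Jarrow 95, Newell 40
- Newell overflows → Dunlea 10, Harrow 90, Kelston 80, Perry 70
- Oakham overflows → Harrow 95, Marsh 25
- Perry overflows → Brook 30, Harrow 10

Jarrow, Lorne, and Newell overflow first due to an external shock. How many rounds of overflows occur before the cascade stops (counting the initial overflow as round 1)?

3

Round 1 — Jarrow, Lorne, Newell overflow (initial).
  Dunlea: +70+10 → 80 ≥ 80
  Harrow: +45+90 → 135 ≥ 110
  Kelston: +75+80 → 155 ≥ 30
  Marsh: +95 → 95 < 120
  Perry: +85+70 → 155 ≥ 110
Round 2 — Dunlea, Harrow, Kelston, Perry overflow.
  Brook: +60+30 → 90 ≥ 80
  Marsh: +30 → 125 ≥ 120
  Oakham: +40+20 → 60 < 110
Round 3 — Brook, Marsh overflow.
No further overflows.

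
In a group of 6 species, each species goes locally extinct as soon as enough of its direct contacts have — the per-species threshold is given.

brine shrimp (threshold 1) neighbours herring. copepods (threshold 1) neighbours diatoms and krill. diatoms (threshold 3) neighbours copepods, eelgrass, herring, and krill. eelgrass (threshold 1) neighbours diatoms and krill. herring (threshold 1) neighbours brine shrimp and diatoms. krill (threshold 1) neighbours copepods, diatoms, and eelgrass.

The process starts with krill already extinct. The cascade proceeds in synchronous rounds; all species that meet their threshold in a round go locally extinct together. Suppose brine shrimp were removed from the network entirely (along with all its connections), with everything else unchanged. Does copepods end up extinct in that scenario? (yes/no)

yes

With brine shrimp removed:
Round 1 — krill goes locally extinct (initial).
Round 2 — checking thresholds:
  copepods: 1 of 2 neighbours ≥ 1, goes locally extinct.
  diatoms: 1 of 4 neighbours < 3, below threshold.
  eelgrass: 1 of 2 neighbours ≥ 1, goes locally extinct.
Round 3 — checking thresholds:
  diatoms: 3 of 4 neighbours ≥ 3, goes locally extinct.
Round 4 — checking thresholds:
  herring: 1 of 1 neighbours ≥ 1, goes locally extinct.
Round 5 — no new extinctions; cascade stops.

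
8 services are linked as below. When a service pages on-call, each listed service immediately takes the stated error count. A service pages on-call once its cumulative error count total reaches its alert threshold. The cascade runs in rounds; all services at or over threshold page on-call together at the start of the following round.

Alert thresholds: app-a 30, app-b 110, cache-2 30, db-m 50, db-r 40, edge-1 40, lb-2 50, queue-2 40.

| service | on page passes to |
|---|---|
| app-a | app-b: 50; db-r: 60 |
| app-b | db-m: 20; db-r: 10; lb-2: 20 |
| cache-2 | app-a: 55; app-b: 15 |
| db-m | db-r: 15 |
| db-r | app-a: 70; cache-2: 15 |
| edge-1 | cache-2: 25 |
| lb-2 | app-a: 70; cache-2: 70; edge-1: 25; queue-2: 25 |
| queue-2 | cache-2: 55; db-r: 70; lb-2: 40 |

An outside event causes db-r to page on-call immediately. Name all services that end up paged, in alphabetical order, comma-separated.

Round 1 — db-r pages on-call (initial).
  app-a: +70 → 70 ≥ 30
  cache-2: +15 → 15 < 30
Round 2 — app-a pages on-call.
  app-b: +50 → 50 < 110
No further pages.

app-a, db-r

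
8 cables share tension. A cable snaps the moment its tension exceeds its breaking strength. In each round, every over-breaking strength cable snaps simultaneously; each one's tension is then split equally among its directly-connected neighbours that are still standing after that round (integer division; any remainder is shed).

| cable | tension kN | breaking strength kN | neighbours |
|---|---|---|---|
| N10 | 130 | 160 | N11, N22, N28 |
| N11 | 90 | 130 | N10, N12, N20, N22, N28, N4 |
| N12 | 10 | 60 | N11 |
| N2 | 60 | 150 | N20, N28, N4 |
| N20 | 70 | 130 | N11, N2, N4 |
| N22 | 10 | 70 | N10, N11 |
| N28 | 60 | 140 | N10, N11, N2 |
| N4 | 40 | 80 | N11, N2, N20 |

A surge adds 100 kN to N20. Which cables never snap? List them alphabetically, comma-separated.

Round 1 — N20 at 170 > 130. N20 snaps.
  N20 sheds 170 kN to N11, N2, N4: 56 each (2 lost).
    N11: 90+56 = 146 > 130
    N2: 60+56 = 116 ≤ 150
    N4: 40+56 = 96 > 80
Round 2 — N11, N4 snap.
  N11 sheds 146 kN to N10, N12, N22, N28: 36 each (2 lost).
    N10: 130+36 = 166 > 160
    N12: 10+36 = 46 ≤ 60
    N22: 10+36 = 46 ≤ 70
    N28: 60+36 = 96 ≤ 140
  N4 sheds 96 kN to N2: 96 each.
    N2: 116+96 = 212 > 150
Round 3 — N10, N2 snap.
  N10 sheds 166 kN to N22, N28: 83 each.
    N22: 46+83 = 129 > 70
    N28: 96+83 = 179 > 140
  N2 sheds 212 kN to N28: 212 each.
    N28: 179+212 = 391 > 140
Round 4 — N22, N28 snap.
  N22 sheds 129 kN: no online neighbours, lost.
  N28 sheds 391 kN: no online neighbours, lost.
No further breaks.

N12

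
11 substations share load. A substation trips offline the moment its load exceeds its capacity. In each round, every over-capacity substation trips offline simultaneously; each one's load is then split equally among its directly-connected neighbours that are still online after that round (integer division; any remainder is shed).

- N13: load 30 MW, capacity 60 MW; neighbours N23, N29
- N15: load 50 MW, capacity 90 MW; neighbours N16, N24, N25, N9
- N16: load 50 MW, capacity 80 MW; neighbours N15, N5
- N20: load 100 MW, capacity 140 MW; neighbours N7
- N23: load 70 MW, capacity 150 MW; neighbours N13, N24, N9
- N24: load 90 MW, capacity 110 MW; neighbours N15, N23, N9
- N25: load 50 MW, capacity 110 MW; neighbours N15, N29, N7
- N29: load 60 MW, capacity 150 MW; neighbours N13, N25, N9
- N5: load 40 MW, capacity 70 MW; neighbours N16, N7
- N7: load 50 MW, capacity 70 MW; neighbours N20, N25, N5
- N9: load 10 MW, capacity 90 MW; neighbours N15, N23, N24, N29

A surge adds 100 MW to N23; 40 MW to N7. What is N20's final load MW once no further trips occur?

130

Round 1 — N23 at 170 > 150; N7 at 90 > 70. N23, N7 trip offline.
  N23 sheds 170 MW to N13, N24, N9: 56 each (2 lost).
    N13: 30+56 = 86 > 60
    N24: 90+56 = 146 > 110
    N9: 10+56 = 66 ≤ 90
  N7 sheds 90 MW to N20, N25, N5: 30 each.
    N20: 100+30 = 130 ≤ 140
    N25: 50+30 = 80 ≤ 110
    N5: 40+30 = 70 ≤ 70
Round 2 — N13, N24 trip offline.
  N13 sheds 86 MW to N29: 86 each.
    N29: 60+86 = 146 ≤ 150
  N24 sheds 146 MW to N15, N9: 73 each.
    N15: 50+73 = 123 > 90
    N9: 66+73 = 139 > 90
Round 3 — N15, N9 trip offline.
  N15 sheds 123 MW to N16, N25: 61 each (1 lost).
    N16: 50+61 = 111 > 80
    N25: 80+61 = 141 > 110
  N9 sheds 139 MW to N29: 139 each.
    N29: 146+139 = 285 > 150
Round 4 — N16, N25, N29 trip offline.
  N16 sheds 111 MW to N5: 111 each.
    N5: 70+111 = 181 > 70
  N25 sheds 141 MW: no online neighbours, lost.
  N29 sheds 285 MW: no online neighbours, lost.
Round 5 — N5 trips offline.
  N5 sheds 181 MW: no online neighbours, lost.
No further trips.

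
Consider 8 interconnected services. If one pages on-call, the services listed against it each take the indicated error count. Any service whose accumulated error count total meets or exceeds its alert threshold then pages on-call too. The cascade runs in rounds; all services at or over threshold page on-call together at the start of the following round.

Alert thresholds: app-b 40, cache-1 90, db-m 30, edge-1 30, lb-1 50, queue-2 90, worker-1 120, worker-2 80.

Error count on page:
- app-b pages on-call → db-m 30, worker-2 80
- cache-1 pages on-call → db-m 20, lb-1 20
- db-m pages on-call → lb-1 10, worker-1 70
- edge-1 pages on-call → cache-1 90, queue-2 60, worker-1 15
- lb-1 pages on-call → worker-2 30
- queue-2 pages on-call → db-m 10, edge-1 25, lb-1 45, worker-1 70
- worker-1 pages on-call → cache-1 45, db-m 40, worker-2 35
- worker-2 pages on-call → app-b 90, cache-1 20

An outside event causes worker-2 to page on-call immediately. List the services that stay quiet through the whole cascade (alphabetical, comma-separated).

Round 1 — worker-2 pages on-call (initial).
  app-b: +90 → 90 ≥ 40
  cache-1: +20 → 20 < 90
Round 2 — app-b pages on-call.
  db-m: +30 → 30 ≥ 30
Round 3 — db-m pages on-call.
  lb-1: +10 → 10 < 50
  worker-1: +70 → 70 < 120
No further pages.

cache-1, edge-1, lb-1, queue-2, worker-1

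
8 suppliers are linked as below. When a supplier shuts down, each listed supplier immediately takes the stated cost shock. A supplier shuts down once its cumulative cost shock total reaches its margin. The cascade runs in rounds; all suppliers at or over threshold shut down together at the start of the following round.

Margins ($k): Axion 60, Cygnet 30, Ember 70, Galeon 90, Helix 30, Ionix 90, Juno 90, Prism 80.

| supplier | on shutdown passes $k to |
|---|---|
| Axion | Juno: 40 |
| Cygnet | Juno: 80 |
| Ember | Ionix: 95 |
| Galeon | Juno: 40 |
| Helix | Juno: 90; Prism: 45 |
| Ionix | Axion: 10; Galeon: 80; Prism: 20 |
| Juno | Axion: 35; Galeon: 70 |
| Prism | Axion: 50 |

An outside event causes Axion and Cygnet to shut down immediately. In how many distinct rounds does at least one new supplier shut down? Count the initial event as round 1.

Round 1 — Axion, Cygnet shut down (initial).
  Juno: +40+80 → 120 ≥ 90
Round 2 — Juno shuts down.
  Galeon: +70 → 70 < 90
No further shutdowns.

2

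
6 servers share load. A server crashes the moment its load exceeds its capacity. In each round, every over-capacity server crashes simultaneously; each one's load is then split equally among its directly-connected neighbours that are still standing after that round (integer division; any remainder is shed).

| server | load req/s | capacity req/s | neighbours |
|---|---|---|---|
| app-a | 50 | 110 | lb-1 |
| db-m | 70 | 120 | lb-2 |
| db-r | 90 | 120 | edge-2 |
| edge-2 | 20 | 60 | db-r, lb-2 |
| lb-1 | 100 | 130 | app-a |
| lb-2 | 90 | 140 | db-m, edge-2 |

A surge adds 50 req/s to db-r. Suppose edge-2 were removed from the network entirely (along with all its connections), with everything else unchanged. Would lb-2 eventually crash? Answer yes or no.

With edge-2 removed:
Round 1 — db-r at 140 > 120. db-r crashes.
  db-r sheds 140 req/s: no online neighbours, lost.
No further crashes.

no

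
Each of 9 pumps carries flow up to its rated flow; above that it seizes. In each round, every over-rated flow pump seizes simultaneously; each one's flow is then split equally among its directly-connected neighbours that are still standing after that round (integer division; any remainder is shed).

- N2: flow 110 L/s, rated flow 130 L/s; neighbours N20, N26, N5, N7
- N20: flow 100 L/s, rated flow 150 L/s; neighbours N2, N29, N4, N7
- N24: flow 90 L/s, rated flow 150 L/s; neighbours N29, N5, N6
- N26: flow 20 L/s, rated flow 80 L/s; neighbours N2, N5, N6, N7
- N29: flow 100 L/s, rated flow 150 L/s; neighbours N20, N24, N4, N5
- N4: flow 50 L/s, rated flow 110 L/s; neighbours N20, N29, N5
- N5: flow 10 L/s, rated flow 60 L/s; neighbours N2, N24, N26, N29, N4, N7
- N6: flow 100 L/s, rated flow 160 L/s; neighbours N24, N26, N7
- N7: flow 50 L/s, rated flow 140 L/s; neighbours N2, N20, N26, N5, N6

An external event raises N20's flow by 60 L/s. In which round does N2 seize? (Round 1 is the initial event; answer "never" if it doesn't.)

2

Round 1 — N20 at 160 > 150. N20 seizes.
  N20 sheds 160 L/s to N2, N29, N4, N7: 40 each.
    N2: 110+40 = 150 > 130
    N29: 100+40 = 140 ≤ 150
    N4: 50+40 = 90 ≤ 110
    N7: 50+40 = 90 ≤ 140
Round 2 — N2 seizes.
  N2 sheds 150 L/s to N26, N5, N7: 50 each.
    N26: 20+50 = 70 ≤ 80
    N5: 10+50 = 60 ≤ 60
    N7: 90+50 = 140 ≤ 140
No further seizures.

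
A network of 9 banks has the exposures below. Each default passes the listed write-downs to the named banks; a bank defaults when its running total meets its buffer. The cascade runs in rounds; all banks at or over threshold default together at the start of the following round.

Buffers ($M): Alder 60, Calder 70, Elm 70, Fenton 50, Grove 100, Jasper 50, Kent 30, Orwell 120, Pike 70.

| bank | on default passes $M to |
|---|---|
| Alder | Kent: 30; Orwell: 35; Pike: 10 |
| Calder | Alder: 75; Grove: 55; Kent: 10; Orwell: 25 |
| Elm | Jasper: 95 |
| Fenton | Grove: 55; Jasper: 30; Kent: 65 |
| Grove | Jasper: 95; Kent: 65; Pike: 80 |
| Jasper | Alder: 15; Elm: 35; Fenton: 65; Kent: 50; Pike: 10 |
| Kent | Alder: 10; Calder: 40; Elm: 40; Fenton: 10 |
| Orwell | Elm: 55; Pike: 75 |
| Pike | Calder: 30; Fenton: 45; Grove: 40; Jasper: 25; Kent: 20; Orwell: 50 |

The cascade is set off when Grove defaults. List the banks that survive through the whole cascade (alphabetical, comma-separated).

Orwell

Round 1 — Grove defaults (initial).
  Jasper: +95 → 95 ≥ 50
  Kent: +65 → 65 ≥ 30
  Pike: +80 → 80 ≥ 70
Round 2 — Jasper, Kent, Pike default.
  Alder: +15+10 → 25 < 60
  Calder: +40+30 → 70 ≥ 70
  Elm: +35+40 → 75 ≥ 70
  Fenton: +65+10+45 → 120 ≥ 50
  Orwell: +50 → 50 < 120
Round 3 — Calder, Elm, Fenton default.
  Alder: +75 → 100 ≥ 60
  Orwell: +25 → 75 < 120
Round 4 — Alder defaults.
  Orwell: +35 → 110 < 120
No further defaults.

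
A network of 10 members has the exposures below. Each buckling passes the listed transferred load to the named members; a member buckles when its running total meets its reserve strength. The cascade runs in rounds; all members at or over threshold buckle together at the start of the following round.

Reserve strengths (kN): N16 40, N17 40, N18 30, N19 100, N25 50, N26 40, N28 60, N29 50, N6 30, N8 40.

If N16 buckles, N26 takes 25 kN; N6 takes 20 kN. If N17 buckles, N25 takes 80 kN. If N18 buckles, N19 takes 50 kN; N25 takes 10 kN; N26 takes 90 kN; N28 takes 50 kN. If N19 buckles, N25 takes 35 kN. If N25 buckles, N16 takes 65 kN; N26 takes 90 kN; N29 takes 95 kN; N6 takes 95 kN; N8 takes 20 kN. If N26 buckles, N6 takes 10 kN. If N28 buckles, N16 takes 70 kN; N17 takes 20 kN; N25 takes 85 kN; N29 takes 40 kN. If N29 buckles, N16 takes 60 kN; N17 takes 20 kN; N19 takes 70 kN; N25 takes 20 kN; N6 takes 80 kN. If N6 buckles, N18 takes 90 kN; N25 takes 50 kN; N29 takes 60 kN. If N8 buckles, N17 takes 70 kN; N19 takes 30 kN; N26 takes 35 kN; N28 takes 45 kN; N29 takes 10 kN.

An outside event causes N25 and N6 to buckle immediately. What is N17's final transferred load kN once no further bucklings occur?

Round 1 — N25, N6 buckle (initial).
  N16: +65 → 65 ≥ 40
  N18: +90 → 90 ≥ 30
  N26: +90 → 90 ≥ 40
  N29: +95+60 → 155 ≥ 50
  N8: +20 → 20 < 40
Round 2 — N16, N18, N26, N29 buckle.
  N17: +20 → 20 < 40
  N19: +50+70 → 120 ≥ 100
  N28: +50 → 50 < 60
Round 3 — N19 buckles.
No further bucklings.

20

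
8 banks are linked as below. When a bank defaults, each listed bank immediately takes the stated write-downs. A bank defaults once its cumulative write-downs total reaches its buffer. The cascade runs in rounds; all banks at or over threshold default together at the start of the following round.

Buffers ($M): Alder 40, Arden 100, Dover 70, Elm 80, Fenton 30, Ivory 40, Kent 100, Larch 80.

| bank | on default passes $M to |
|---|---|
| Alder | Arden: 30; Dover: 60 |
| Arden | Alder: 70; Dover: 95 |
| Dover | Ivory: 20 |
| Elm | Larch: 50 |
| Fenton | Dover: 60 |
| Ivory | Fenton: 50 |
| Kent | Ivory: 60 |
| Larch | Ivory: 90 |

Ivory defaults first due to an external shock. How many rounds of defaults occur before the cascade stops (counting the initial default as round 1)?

2

Round 1 — Ivory defaults (initial).
  Fenton: +50 → 50 ≥ 30
Round 2 — Fenton defaults.
  Dover: +60 → 60 < 70
No further defaults.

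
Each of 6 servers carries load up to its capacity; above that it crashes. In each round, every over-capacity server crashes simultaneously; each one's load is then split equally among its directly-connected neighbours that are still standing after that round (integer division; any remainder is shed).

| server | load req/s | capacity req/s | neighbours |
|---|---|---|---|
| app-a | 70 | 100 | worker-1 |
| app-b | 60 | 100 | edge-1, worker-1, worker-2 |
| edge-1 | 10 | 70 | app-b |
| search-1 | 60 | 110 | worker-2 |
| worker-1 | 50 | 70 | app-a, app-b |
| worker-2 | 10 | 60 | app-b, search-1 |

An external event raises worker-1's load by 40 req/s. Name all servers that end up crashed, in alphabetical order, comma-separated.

app-a, app-b, search-1, worker-1, worker-2

Round 1 — worker-1 at 90 > 70. worker-1 crashes.
  worker-1 sheds 90 req/s to app-a, app-b: 45 each.
    app-a: 70+45 = 115 > 100
    app-b: 60+45 = 105 > 100
Round 2 — app-a, app-b crash.
  app-a sheds 115 req/s: no online neighbours, lost.
  app-b sheds 105 req/s to edge-1, worker-2: 52 each (1 lost).
    edge-1: 10+52 = 62 ≤ 70
    worker-2: 10+52 = 62 > 60
Round 3 — worker-2 crashes.
  worker-2 sheds 62 req/s to search-1: 62 each.
    search-1: 60+62 = 122 > 110
Round 4 — search-1 crashes.
  search-1 sheds 122 req/s: no online neighbours, lost.
No further crashes.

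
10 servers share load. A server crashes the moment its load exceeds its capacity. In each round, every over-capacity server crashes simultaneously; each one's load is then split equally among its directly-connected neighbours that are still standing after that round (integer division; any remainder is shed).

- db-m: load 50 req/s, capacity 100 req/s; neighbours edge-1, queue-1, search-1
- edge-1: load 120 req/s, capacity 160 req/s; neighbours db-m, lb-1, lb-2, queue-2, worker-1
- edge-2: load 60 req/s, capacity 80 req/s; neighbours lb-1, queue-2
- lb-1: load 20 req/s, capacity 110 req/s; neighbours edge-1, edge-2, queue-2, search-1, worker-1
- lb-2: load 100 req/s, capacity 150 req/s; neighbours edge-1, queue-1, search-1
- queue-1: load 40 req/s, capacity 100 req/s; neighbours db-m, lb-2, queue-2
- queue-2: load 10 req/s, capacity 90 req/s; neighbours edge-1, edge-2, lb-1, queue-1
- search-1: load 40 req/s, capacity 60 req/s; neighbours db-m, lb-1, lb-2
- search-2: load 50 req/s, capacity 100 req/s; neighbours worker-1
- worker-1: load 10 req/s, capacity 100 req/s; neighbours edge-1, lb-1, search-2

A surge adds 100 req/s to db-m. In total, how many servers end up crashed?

10

Round 1 — db-m at 150 > 100. db-m crashes.
  db-m sheds 150 req/s to edge-1, queue-1, search-1: 50 each.
    edge-1: 120+50 = 170 > 160
    queue-1: 40+50 = 90 ≤ 100
    search-1: 40+50 = 90 > 60
Round 2 — edge-1, search-1 crash.
  edge-1 sheds 170 req/s to lb-1, lb-2, queue-2, worker-1: 42 each (2 lost).
    lb-1: 20+42 = 62 ≤ 110
    lb-2: 100+42 = 142 ≤ 150
    queue-2: 10+42 = 52 ≤ 90
    worker-1: 10+42 = 52 ≤ 100
  search-1 sheds 90 req/s to lb-1, lb-2: 45 each.
    lb-1: 62+45 = 107 ≤ 110
    lb-2: 142+45 = 187 > 150
Round 3 — lb-2 crashes.
  lb-2 sheds 187 req/s to queue-1: 187 each.
    queue-1: 90+187 = 277 > 100
Round 4 — queue-1 crashes.
  queue-1 sheds 277 req/s to queue-2: 277 each.
    queue-2: 52+277 = 329 > 90
Round 5 — queue-2 crashes.
  queue-2 sheds 329 req/s to edge-2, lb-1: 164 each (1 lost).
    edge-2: 60+164 = 224 > 80
    lb-1: 107+164 = 271 > 110
Round 6 — edge-2, lb-1 crash.
  edge-2 sheds 224 req/s: no online neighbours, lost.
  lb-1 sheds 271 req/s to worker-1: 271 each.
    worker-1: 52+271 = 323 > 100
Round 7 — worker-1 crashes.
  worker-1 sheds 323 req/s to search-2: 323 each.
    search-2: 50+323 = 373 > 100
Round 8 — search-2 crashes.
  search-2 sheds 373 req/s: no online neighbours, lost.
No further crashes.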